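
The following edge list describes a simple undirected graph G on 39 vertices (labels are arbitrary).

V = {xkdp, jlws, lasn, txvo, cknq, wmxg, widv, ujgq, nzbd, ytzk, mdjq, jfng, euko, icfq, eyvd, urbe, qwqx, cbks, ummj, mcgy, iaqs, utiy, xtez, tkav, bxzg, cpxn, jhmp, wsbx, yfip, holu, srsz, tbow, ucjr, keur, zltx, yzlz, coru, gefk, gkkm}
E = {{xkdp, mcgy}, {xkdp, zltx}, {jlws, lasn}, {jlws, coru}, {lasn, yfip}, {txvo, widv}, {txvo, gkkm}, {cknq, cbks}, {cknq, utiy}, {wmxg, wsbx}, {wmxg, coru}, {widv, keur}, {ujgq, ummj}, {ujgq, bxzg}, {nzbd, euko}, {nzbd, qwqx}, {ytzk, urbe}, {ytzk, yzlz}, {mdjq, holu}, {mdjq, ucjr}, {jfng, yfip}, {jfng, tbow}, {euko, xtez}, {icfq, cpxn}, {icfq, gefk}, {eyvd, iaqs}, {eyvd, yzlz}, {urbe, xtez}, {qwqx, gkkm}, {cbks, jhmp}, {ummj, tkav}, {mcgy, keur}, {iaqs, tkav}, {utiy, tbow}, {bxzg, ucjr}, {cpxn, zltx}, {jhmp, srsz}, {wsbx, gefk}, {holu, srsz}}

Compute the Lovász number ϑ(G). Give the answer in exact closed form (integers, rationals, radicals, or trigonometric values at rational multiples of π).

deg(tkav) = 2; N(tkav) = {ummj, iaqs}.
N(mcgy) = {xkdp, keur}, |N(mcgy)| = 2.
Vertex jhmp has 2 neighbors: cbks, srsz.
Vertex lasn has 2 neighbors: jlws, yfip.
G on 39 vertices is 2-regular; this is C_{39}, the 39-cycle.
A has 20 distinct eigenvalues ≈ [2.0, 1.9741, 1.8971, 1.7709, 1.5989, 1.3854, 1.1361, 0.8574, 0.5564, 0.2411, -0.0805, -0.4001, -0.7092, -1.0, -1.2649, -1.497, -1.6904, -1.84, -1.9419, -1.9935].
Lovász: ϑ = −39(-2*cos(pi/39))/(2+-(-1)*2*cos(pi/39)) = 39*cos(pi/39)/(cos(pi/39) + 1).
= 19.4683324… (decimal).
α=19, χ(Ḡ)=20; ϑ=39*cos(pi/39)/(cos(pi/39) + 1) lies between (both strict).

39*cos(pi/39)/(cos(pi/39) + 1)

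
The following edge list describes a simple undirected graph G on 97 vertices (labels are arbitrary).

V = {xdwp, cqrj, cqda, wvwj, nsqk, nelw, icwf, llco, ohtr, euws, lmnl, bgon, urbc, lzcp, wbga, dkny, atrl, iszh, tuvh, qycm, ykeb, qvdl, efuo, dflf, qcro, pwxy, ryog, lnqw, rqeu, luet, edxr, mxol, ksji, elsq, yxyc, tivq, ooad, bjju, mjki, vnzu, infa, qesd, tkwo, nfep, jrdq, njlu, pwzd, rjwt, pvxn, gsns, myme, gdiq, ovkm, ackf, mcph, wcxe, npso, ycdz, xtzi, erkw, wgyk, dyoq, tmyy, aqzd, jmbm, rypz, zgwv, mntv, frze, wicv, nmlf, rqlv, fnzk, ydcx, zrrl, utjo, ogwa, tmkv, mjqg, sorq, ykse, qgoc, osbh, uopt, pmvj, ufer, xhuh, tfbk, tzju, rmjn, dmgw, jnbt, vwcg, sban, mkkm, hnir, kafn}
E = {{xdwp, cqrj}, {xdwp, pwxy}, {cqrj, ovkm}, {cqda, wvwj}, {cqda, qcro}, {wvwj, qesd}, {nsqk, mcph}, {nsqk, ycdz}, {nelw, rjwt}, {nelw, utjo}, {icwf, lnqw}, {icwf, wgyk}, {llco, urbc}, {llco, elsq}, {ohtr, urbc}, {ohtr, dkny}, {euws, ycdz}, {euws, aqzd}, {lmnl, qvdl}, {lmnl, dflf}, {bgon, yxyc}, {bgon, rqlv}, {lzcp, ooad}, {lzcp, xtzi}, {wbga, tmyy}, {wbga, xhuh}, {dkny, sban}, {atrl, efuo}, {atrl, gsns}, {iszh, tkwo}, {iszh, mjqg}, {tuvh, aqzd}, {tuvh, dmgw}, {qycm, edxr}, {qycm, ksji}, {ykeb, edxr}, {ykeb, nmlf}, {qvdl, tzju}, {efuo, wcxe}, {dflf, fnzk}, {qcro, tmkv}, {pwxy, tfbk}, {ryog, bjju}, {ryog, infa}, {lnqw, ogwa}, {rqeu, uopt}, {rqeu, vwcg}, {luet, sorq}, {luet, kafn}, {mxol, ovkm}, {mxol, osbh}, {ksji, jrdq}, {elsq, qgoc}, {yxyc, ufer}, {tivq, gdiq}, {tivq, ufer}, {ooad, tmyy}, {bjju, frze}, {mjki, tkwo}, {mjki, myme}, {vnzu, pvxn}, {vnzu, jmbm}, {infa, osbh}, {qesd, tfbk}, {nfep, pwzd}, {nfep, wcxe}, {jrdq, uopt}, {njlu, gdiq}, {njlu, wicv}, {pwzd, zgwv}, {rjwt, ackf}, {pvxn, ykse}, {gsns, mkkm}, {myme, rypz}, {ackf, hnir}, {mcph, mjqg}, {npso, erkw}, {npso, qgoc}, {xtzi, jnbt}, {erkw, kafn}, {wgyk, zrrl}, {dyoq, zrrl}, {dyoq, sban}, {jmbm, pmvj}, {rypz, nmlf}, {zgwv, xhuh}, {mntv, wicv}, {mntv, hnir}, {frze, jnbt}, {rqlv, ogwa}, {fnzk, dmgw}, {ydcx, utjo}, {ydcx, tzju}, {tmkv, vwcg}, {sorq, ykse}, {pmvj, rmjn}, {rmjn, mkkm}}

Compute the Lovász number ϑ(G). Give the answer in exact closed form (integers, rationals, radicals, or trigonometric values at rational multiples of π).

97*cos(pi/97)/(cos(pi/97) + 1)

N(njlu) = {gdiq, wicv}, |N(njlu)| = 2.
Vertex qvdl has 2 neighbors: lmnl, tzju.
N(dyoq) = {zrrl, sban}, |N(dyoq)| = 2.
Vertex tmyy has 2 neighbors: wbga, ooad.
2-regular, N=97; the odd cycle C_{97}.
The 49 distinct eigenvalues: [2.0, 1.996, 1.983, 1.962, 1.933, 1.896, 1.851, 1.798, 1.737, 1.67, 1.595, 1.513, 1.426, 1.332, 1.232, 1.128, 1.019, 0.905, 0.788, 0.667, 0.544, 0.418, 0.29, 0.162, 0.032, -0.097, -0.226, -0.354, -0.481, -0.606, -0.728, -0.847, -0.962, -1.074, -1.181, -1.283, -1.379, -1.47, -1.555, -1.633, -1.704, -1.769, -1.825, -1.874, -1.916, -1.949, -1.974, -1.991, -1.999].
With N=97: ϑ(G) = 97·(-(-1)*2*cos(pi/97))/(2−(-2*cos(pi/97))) = 97*cos(pi/97)/(cos(pi/97) + 1).
= 48.4873… (decimal).
48 ≤ 97*cos(pi/97)/(cos(pi/97) + 1) ≤ 49: both strict.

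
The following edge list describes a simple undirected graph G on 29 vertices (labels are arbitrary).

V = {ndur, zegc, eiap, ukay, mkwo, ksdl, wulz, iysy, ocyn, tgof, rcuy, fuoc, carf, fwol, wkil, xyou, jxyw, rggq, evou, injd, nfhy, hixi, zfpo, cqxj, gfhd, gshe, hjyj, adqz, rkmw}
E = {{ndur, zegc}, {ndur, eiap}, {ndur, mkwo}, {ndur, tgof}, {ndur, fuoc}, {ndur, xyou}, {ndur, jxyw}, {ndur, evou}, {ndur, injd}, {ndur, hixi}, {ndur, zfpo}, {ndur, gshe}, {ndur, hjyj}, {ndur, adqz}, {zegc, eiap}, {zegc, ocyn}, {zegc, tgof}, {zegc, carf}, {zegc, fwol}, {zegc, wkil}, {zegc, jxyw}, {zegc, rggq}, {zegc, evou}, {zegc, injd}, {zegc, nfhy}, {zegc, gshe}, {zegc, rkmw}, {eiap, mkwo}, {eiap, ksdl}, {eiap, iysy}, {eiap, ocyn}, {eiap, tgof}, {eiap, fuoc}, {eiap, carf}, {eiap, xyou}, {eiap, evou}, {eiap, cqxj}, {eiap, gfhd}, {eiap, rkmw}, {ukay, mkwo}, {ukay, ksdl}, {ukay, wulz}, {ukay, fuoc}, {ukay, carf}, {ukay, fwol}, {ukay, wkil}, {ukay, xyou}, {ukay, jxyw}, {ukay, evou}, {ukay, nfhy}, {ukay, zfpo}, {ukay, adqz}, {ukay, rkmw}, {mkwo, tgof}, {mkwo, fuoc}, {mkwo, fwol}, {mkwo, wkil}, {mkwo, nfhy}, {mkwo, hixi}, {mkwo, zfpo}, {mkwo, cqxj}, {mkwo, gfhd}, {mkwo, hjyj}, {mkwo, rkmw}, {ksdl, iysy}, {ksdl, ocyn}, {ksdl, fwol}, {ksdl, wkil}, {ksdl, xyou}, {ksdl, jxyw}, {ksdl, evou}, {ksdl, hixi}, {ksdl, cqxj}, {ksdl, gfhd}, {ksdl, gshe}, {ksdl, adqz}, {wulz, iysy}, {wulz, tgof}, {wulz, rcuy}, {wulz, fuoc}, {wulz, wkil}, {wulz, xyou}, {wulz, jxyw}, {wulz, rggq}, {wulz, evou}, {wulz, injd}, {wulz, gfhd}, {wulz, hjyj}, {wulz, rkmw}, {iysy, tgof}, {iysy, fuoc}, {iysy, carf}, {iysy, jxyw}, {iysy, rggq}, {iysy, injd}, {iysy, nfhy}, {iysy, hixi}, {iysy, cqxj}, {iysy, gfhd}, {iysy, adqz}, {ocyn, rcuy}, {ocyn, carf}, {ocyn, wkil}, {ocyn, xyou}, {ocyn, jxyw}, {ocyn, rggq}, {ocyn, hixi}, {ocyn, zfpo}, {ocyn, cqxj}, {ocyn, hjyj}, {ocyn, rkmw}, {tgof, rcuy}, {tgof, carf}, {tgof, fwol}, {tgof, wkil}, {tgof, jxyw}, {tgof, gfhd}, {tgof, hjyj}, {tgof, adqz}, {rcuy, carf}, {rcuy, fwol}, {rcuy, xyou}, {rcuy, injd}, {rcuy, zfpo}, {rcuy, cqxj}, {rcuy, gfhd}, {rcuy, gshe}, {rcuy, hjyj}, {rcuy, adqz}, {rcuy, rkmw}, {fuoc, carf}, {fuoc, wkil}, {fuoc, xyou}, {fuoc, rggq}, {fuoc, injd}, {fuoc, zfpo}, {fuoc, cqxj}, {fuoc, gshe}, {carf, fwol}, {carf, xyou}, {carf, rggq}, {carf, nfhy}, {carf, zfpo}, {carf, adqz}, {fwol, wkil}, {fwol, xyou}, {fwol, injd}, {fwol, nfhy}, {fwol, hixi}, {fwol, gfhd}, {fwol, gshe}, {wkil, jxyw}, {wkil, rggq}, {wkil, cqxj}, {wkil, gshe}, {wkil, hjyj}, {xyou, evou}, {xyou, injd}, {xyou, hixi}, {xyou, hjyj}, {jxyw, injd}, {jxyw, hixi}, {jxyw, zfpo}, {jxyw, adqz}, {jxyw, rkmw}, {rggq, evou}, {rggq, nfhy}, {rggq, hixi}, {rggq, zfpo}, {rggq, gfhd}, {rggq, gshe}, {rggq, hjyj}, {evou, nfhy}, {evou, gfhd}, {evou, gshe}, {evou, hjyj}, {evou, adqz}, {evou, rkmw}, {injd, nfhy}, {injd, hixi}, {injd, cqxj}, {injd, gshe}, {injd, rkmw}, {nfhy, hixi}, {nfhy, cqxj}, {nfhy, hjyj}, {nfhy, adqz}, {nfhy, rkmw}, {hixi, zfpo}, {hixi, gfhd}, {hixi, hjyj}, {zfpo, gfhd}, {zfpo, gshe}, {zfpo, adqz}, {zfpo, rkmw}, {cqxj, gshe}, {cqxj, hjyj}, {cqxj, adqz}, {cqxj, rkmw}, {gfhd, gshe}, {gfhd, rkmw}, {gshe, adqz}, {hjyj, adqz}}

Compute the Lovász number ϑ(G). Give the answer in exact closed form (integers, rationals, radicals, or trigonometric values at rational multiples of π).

Vertex gfhd has 14 neighbors: eiap, mkwo, ksdl, wulz, iysy, tgof, rcuy, fwol, rggq, evou, hixi, zfpo, gshe, rkmw.
N(eiap) = {ndur, zegc, mkwo, ksdl, iysy, ocyn, tgof, fuoc, carf, xyou, evou, cqxj, gfhd, rkmw}, |N(eiap)| = 14.
Vertex cqxj has 14 neighbors: eiap, mkwo, ksdl, iysy, ocyn, rcuy, fuoc, wkil, injd, nfhy, gshe, hjyj, adqz, rkmw.
Vertex evou has 14 neighbors: ndur, zegc, eiap, ukay, ksdl, wulz, xyou, rggq, nfhy, gfhd, gshe, hjyj, adqz, rkmw.
14-regular, N=29; Paley(29): SR with (k,λ,μ)=(14,6,7).
The 3 distinct eigenvalues: [14.0, 2.19258, -3.19258].
With N=29: ϑ(G) = 29·(-(-sqrt(29)/2 - 1/2))/(14−(-sqrt(29)/2 - 1/2)) = sqrt(29).
= 5.385164807… (decimal).

sqrt(29)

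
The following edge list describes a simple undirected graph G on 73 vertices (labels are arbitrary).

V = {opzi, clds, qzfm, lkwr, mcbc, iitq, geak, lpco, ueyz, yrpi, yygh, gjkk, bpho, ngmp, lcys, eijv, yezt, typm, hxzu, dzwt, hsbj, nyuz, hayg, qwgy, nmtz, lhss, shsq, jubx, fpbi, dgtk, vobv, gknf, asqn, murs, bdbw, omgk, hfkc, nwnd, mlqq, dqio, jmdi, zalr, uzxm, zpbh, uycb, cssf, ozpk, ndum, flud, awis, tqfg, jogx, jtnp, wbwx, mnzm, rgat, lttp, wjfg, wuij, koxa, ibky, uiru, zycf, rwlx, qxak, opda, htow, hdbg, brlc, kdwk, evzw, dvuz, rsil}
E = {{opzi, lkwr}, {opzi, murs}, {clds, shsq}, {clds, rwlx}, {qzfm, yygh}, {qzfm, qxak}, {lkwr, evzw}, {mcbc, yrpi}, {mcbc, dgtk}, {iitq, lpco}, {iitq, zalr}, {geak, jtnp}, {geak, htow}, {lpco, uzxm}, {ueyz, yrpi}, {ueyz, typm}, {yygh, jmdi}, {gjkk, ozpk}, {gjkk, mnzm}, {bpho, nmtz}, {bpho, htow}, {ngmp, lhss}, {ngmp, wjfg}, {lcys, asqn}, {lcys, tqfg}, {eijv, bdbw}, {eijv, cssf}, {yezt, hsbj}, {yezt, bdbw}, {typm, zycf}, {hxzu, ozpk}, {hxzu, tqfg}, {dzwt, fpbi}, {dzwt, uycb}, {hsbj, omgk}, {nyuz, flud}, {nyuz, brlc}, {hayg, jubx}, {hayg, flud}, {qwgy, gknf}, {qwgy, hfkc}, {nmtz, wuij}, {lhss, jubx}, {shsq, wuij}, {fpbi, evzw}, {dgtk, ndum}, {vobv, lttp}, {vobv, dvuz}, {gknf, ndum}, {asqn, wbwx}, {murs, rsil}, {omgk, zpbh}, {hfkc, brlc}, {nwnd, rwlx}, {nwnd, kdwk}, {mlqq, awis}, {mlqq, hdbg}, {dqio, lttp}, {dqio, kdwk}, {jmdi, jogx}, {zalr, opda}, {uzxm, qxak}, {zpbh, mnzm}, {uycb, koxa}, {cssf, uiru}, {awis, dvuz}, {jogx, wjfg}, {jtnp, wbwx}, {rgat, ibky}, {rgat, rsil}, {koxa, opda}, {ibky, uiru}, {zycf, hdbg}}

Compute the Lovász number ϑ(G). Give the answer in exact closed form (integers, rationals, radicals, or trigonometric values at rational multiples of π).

73*cos(pi/73)/(cos(pi/73) + 1)

Vertex qzfm has 2 neighbors: yygh, qxak.
Vertex dqio has 2 neighbors: lttp, kdwk.
deg(uzxm) = 2; N(uzxm) = {lpco, qxak}.
N(zpbh) = {omgk, mnzm}, |N(zpbh)| = 2.
deg(v) = 2 for all v (|V|=73); the odd cycle C_{73}.
The 37 distinct eigenvalues: [2.0, 1.993, 1.97, 1.934, 1.883, 1.818, 1.739, 1.648, 1.544, 1.429, 1.304, 1.169, 1.025, 0.873, 0.715, 0.552, 0.385, 0.215, 0.043, -0.129, -0.3, -0.469, -0.634, -0.795, -0.95, -1.098, -1.237, -1.368, -1.488, -1.598, -1.695, -1.78, -1.852, -1.91, -1.954, -1.983, -1.998].
Lovász: ϑ = −73(-2*cos(pi/73))/(2+-(-1)*2*cos(pi/73)) = 73*cos(pi/73)/(cos(pi/73) + 1).
Numerically 36.483094774.
α=36, χ(Ḡ)=37; ϑ=73*cos(pi/73)/(cos(pi/73) + 1) lies between (both strict).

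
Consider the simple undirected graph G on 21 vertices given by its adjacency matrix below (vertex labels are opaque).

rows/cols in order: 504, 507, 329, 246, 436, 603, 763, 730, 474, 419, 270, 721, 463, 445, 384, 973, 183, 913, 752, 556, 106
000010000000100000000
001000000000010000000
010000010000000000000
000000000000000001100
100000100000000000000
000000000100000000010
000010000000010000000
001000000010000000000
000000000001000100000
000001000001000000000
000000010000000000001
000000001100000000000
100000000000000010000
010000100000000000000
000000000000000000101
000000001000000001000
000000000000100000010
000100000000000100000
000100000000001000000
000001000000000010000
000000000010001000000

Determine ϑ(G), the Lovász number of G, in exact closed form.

21*cos(pi/21)/(cos(pi/21) + 1)

deg(973) = 2; N(973) = {474, 913}.
N(436) = {504, 763}, |N(436)| = 2.
N(384) = {752, 106}, |N(384)| = 2.
Vertex 752 has 2 neighbors: 246, 384.
Regular of degree 2 on 21 vertices: connected 2-regular on 21 ⇒ C_{21}.
A has 11 distinct eigenvalues ≈ [2.0, 1.9111, 1.6525, 1.247, 0.7307, 0.1495, -0.445, -1.0, -1.4661, -1.8019, -1.9777].
λ_max=2, λ_min=-2*cos(pi/21); ϑ = −21·λ_min/(λ_max−λ_min) = 21*cos(pi/21)/(cos(pi/21) + 1).
Numerically 10.4410325.
Lovász sandwich 10 ≤ 21*cos(pi/21)/(cos(pi/21) + 1) ≤ 11: both strict.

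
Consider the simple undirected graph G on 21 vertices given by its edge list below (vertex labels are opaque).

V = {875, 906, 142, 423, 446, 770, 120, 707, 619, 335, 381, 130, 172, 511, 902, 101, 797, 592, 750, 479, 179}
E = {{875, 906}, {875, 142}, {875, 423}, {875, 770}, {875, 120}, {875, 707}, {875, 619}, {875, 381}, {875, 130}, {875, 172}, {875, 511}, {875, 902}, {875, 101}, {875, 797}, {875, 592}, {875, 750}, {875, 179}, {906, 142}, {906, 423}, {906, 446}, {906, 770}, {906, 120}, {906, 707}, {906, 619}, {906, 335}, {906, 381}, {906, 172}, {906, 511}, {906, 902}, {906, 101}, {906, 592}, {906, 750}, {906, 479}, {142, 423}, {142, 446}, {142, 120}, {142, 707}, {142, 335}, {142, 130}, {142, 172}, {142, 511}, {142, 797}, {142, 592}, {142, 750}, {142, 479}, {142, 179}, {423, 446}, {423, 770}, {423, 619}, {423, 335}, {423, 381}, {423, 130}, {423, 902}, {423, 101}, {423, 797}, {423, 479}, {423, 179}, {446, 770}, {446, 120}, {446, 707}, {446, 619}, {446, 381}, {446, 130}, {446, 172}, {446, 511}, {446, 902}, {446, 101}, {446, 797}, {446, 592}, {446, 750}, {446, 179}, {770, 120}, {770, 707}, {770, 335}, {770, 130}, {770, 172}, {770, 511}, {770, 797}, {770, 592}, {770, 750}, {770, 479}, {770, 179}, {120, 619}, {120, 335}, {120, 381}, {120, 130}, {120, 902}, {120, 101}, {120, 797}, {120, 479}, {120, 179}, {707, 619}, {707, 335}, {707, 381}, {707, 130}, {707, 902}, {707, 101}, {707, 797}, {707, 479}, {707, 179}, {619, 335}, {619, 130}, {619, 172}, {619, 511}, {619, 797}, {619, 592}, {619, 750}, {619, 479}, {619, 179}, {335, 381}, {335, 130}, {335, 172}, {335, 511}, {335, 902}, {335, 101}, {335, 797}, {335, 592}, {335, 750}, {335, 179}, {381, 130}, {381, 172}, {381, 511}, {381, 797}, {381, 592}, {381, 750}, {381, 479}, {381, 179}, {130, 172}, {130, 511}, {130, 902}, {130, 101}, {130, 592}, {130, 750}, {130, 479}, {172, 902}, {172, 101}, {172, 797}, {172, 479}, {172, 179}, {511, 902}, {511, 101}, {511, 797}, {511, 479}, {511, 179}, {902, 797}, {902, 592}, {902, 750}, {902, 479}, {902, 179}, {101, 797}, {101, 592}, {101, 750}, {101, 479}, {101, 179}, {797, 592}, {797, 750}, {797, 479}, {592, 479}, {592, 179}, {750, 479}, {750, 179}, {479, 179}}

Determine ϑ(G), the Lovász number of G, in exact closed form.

7

deg(875) = 17; N(875) = {906, 142, 423, 770, 120, 707, 619, 381, 130, 172, 511, 902, 101, 797, 592, 750, 179}.
N(142) = {875, 906, 423, 446, 120, 707, 335, 130, 172, 511, 797, 592, 750, 479, 179}, |N(142)| = 15.
N(479) = {906, 142, 423, 770, 120, 707, 619, 381, 130, 172, 511, 902, 101, 797, 592, 750, 179}, |N(479)| = 17.
deg(707) = 14; N(707) = {875, 906, 142, 446, 770, 619, 335, 381, 130, 902, 101, 797, 479, 179}.
G = K_{7,6,4,4}: α = 7 = χ(Ḡ), so ϑ = 7.
≈ 7.00000 (to 5 d.p.).
Sandwich: α(G)=7 ≤ ϑ(G)=7 ≤ χ(Ḡ)=7 (collapsed).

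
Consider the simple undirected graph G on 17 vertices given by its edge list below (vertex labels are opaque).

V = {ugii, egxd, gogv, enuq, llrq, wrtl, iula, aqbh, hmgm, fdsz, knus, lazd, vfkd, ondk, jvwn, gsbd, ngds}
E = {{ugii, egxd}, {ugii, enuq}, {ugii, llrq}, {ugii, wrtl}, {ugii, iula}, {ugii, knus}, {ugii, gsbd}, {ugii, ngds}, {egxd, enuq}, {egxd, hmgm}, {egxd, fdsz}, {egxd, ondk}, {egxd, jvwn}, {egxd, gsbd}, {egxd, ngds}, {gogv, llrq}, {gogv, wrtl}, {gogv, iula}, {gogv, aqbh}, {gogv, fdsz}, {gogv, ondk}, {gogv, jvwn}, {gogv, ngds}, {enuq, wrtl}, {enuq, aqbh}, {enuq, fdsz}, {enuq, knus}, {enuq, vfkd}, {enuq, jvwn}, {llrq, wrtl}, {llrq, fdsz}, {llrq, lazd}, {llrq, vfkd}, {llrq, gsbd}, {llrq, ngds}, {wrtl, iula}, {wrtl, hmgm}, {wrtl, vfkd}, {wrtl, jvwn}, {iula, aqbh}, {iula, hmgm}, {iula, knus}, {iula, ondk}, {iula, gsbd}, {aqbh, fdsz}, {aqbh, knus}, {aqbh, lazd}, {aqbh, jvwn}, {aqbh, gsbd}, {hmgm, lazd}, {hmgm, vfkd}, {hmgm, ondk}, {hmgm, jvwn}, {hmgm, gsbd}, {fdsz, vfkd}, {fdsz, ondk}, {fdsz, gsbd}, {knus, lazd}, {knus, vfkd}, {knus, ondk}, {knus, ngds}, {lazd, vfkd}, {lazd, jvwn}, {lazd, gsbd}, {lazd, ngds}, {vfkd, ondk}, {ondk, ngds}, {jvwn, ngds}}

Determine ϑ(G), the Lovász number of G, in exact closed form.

sqrt(17)

deg(enuq) = 8; N(enuq) = {ugii, egxd, wrtl, aqbh, fdsz, knus, vfkd, jvwn}.
deg(ondk) = 8; N(ondk) = {egxd, gogv, iula, hmgm, fdsz, knus, vfkd, ngds}.
Vertex gsbd has 8 neighbors: ugii, egxd, llrq, iula, aqbh, hmgm, fdsz, lazd.
Vertex vfkd has 8 neighbors: enuq, llrq, wrtl, hmgm, fdsz, knus, lazd, ondk.
Regular of degree 8 on 17 vertices: strongly regular (17,8,3,4).
The 3 distinct eigenvalues: [8.0, 1.56155, -2.56155].
Lovász (edge-transitive): ϑ = −17·(-sqrt(17)/2 - 1/2)/((8)−(-sqrt(17)/2 - 1/2)) = sqrt(17).
≈ 4.123106 (to 6 d.p.).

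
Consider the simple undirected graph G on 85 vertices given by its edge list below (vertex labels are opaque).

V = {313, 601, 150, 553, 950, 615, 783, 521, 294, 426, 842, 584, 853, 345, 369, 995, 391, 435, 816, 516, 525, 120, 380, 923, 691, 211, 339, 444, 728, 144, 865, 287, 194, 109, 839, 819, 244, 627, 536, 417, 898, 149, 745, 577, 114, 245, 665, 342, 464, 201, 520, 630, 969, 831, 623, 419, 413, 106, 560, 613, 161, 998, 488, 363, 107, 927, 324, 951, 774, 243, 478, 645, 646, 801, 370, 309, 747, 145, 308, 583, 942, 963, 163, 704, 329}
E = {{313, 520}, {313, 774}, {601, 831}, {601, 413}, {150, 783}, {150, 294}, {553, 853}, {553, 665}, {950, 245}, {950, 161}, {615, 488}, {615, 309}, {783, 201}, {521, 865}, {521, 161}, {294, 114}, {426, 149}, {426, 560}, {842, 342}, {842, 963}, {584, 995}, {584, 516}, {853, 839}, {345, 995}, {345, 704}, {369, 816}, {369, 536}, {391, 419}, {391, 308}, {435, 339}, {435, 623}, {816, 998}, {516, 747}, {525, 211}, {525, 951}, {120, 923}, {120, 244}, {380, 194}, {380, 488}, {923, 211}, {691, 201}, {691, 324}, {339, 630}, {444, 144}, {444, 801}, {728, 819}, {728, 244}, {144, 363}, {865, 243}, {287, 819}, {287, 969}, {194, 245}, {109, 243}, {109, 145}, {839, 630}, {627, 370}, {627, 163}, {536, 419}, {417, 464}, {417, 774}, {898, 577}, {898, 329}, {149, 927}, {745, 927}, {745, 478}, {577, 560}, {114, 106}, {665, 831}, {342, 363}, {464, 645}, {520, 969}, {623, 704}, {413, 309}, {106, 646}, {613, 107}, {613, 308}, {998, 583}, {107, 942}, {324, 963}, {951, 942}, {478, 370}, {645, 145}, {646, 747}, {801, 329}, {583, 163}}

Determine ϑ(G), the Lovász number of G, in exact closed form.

N(942) = {107, 951}, |N(942)| = 2.
Vertex 525 has 2 neighbors: 211, 951.
N(244) = {120, 728}, |N(244)| = 2.
N(745) = {927, 478}, |N(745)| = 2.
Every vertex has degree 2 (N=85); connected 2-regular on 85 ⇒ C_{85}.
Distinct eigenvalues (to 3 d.p.): [2.0, 1.995, 1.978, 1.951, 1.913, 1.865, 1.806, 1.738, 1.66, 1.573, 1.478, 1.374, 1.263, 1.145, 1.021, 0.891, 0.757, 0.618, 0.476, 0.331, 0.185, 0.037, -0.111, -0.258, -0.404, -0.547, -0.688, -0.825, -0.957, -1.084, -1.205, -1.32, -1.427, -1.527, -1.618, -1.7, -1.774, -1.837, -1.89, -1.933, -1.966, -1.988, -1.999].
−85·(-2*cos(pi/85)) / ((2)−(-2*cos(pi/85))) = 85*cos(pi/85)/(cos(pi/85) + 1) = ϑ(G).
≈ 42.4854826 (to 7 d.p.).
α=42, χ(Ḡ)=43; ϑ=85*cos(pi/85)/(cos(pi/85) + 1) lies between (both strict).

85*cos(pi/85)/(cos(pi/85) + 1)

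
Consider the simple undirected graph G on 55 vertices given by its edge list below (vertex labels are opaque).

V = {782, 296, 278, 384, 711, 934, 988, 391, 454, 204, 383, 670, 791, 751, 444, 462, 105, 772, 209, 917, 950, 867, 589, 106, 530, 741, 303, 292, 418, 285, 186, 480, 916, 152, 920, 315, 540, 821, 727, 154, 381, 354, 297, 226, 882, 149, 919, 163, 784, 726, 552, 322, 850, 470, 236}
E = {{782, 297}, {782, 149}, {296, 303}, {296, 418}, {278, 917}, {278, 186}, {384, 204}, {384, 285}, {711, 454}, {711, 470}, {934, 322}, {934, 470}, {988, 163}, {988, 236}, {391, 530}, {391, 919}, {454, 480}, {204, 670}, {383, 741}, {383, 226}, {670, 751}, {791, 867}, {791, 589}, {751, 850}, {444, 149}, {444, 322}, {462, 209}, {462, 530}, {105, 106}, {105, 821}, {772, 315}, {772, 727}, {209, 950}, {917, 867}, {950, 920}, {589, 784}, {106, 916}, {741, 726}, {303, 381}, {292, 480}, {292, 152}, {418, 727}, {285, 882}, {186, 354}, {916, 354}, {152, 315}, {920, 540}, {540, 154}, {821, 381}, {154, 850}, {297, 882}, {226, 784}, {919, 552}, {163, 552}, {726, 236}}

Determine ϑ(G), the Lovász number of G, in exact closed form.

N(552) = {919, 163}, |N(552)| = 2.
N(296) = {303, 418}, |N(296)| = 2.
N(751) = {670, 850}, |N(751)| = 2.
deg(772) = 2; N(772) = {315, 727}.
Every vertex has degree 2 (N=55); the odd cycle C_{55}.
The 28 distinct eigenvalues: [2.0, 1.986963, 1.948024, 1.883689, 1.794797, 1.682507, 1.548283, 1.393875, 1.221296, 1.032795, 0.83083, 0.618034, 0.397181, 0.17115, -0.057112, -0.28463, -0.508437, -0.725615, -0.933335, -1.128886, -1.309721, -1.473482, -1.618034, -1.741492, -1.842247, -1.918986, -1.970708, -1.996738].
Lovász: ϑ = −55(-2*cos(pi/55))/(2+-(-1)*2*cos(pi/55)) = 55*cos(pi/55)/(cos(pi/55) + 1).
ϑ(G) ≈ 27.47755688.
27 ≤ 55*cos(pi/55)/(cos(pi/55) + 1) ≤ 28: both strict.

55*cos(pi/55)/(cos(pi/55) + 1)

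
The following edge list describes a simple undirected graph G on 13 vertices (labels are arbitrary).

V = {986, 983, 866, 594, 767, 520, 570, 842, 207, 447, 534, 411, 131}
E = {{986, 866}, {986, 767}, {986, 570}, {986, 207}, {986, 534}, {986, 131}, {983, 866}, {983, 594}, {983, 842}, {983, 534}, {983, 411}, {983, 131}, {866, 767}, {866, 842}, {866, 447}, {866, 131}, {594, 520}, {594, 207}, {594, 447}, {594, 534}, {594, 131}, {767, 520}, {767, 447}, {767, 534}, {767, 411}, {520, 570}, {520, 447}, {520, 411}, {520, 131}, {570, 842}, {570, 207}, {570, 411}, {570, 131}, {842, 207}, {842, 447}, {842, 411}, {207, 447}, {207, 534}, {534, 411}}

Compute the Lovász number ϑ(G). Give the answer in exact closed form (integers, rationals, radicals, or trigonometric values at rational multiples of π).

Vertex 411 has 6 neighbors: 983, 767, 520, 570, 842, 534.
deg(767) = 6; N(767) = {986, 866, 520, 447, 534, 411}.
deg(207) = 6; N(207) = {986, 594, 570, 842, 447, 534}.
Vertex 986 has 6 neighbors: 866, 767, 570, 207, 534, 131.
13-vertex 6-regular graph: Paley(13): SR with (k,λ,μ)=(6,2,3).
Distinct eigenvalues (to 3 d.p.): [6.0, 1.303, -2.303].
With N=13: ϑ(G) = 13·(-(-sqrt(13)/2 - 1/2))/(6−(-sqrt(13)/2 - 1/2)) = sqrt(13).
≈ 3.605551275 (to 9 d.p.).

sqrt(13)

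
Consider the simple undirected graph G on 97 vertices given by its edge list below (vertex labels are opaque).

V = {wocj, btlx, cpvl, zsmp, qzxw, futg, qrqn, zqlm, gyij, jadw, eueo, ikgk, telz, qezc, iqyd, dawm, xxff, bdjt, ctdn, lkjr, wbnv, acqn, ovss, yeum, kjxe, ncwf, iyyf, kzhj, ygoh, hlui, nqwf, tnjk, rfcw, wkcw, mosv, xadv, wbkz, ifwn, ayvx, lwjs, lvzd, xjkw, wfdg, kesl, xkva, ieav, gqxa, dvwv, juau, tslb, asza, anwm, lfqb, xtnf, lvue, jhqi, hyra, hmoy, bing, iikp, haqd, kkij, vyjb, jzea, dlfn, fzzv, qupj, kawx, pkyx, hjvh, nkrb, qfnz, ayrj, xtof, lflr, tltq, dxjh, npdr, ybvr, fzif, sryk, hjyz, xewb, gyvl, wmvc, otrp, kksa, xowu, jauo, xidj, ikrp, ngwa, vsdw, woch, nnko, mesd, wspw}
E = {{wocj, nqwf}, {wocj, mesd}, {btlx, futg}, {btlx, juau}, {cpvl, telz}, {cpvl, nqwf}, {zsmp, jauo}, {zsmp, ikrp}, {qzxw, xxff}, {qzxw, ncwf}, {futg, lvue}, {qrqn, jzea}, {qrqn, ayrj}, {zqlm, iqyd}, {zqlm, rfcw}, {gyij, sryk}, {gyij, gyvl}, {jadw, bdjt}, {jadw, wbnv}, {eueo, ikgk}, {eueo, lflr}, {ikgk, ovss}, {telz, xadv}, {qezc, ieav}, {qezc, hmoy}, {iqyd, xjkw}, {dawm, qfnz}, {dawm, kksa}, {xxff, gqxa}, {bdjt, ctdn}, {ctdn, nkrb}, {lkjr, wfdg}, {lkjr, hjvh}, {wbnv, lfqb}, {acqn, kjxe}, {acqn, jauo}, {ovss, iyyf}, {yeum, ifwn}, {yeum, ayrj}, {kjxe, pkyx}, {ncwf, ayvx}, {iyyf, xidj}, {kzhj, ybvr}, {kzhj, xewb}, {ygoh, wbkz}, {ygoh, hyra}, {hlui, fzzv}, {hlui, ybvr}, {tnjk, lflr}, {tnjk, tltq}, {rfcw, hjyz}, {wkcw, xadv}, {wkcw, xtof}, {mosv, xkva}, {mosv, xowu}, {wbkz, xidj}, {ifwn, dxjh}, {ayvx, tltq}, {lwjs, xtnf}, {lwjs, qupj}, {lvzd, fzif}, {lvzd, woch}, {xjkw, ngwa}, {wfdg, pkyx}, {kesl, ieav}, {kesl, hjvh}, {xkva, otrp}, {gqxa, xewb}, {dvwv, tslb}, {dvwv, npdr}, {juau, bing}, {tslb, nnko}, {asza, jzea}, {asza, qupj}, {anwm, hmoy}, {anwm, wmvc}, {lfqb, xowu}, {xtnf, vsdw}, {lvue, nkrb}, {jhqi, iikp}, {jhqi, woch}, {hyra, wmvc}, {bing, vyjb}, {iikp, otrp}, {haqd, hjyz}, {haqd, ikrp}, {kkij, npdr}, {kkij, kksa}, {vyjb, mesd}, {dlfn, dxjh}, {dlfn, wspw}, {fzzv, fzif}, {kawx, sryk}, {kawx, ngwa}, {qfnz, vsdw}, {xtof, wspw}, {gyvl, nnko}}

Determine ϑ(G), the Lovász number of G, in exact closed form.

97*cos(pi/97)/(cos(pi/97) + 1)

N(hjvh) = {lkjr, kesl}, |N(hjvh)| = 2.
N(futg) = {btlx, lvue}, |N(futg)| = 2.
Vertex asza has 2 neighbors: jzea, qupj.
deg(wfdg) = 2; N(wfdg) = {lkjr, pkyx}.
G on 97 vertices is 2-regular; this is C_{97}, the 97-cycle.
Distinct eigenvalues (to 5 d.p.): [2.0, 1.99581, 1.98324, 1.96236, 1.93324, 1.89602, 1.85084, 1.7979, 1.73742, 1.66966, 1.59489, 1.51343, 1.42562, 1.33183, 1.23246, 1.12791, 1.01864, 0.90509, 0.78775, 0.6671, 0.54366, 0.41794, 0.29046, 0.16176, 0.03239, -0.09712, -0.22623, -0.35438, -0.48105, -0.6057, -0.72781, -0.84687, -0.96237, -1.07384, -1.1808, -1.28282, -1.37945, -1.47029, -1.55497, -1.63313, -1.70443, -1.76859, -1.82533, -1.87441, -1.91563, -1.94882, -1.97383, -1.99057, -1.99895].
Lovász: ϑ = −97(-2*cos(pi/97))/(2+-(-1)*2*cos(pi/97)) = 97*cos(pi/97)/(cos(pi/97) + 1).
= 48.4872792… (decimal).
Check 48 ≤ 97*cos(pi/97)/(cos(pi/97) + 1) ≤ 49: both strict.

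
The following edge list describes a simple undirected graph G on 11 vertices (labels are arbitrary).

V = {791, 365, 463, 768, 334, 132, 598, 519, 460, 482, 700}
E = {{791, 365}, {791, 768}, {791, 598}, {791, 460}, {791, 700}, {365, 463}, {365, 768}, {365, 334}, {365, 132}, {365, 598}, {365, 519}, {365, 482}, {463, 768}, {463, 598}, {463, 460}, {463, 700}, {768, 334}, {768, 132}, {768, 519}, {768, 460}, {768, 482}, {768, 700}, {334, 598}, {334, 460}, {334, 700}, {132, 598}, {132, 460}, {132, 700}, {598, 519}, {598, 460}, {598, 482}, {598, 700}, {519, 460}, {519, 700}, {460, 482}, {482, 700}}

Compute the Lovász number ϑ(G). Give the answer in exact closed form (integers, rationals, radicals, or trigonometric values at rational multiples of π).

deg(132) = 5; N(132) = {365, 768, 598, 460, 700}.
N(482) = {365, 768, 598, 460, 700}, |N(482)| = 5.
Vertex 463 has 5 neighbors: 365, 768, 598, 460, 700.
Vertex 365 has 8 neighbors: 791, 463, 768, 334, 132, 598, 519, 482.
Complete 3-partite, parts [6, 3, 2]: perfect, ϑ = α = 6.
≈ 6.00000 (to 5 d.p.).
6 ≤ 6 ≤ 6: collapsed.

6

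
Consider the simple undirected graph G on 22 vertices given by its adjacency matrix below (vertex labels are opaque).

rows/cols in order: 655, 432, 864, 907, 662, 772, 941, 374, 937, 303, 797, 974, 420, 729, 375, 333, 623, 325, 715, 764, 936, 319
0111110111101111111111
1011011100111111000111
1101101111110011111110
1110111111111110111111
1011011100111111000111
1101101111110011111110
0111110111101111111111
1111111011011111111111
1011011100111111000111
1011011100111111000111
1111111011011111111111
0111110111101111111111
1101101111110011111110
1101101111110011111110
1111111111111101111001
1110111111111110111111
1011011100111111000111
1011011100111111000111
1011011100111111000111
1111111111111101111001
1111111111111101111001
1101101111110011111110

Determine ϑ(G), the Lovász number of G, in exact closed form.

7

Vertex 432 has 15 neighbors: 655, 864, 907, 772, 941, 374, 797, 974, 420, 729, 375, 333, 764, 936, 319.
N(941) = {432, 864, 907, 662, 772, 374, 937, 303, 797, 420, 729, 375, 333, 623, 325, 715, 764, 936, 319}, |N(941)| = 19.
Vertex 325 has 15 neighbors: 655, 864, 907, 772, 941, 374, 797, 974, 420, 729, 375, 333, 764, 936, 319.
N(375) = {655, 432, 864, 907, 662, 772, 941, 374, 937, 303, 797, 974, 420, 729, 333, 623, 325, 715, 319}, |N(375)| = 19.
Complete multipartite on [7, 5, 3, 3, 2, 2]: sandwich collapses at ϑ=7.
≈ 7.00000000 (to 8 d.p.).
Sandwich: α(G)=7 ≤ ϑ(G)=7 ≤ χ(Ḡ)=7 (collapsed).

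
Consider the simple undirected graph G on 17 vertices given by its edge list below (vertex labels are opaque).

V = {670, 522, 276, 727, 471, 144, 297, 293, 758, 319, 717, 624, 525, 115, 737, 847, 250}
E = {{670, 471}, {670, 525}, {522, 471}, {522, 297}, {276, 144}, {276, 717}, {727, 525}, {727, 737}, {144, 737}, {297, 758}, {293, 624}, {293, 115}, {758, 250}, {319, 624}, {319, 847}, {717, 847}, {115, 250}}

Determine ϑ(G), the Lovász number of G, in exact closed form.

17*cos(pi/17)/(cos(pi/17) + 1)

Vertex 522 has 2 neighbors: 471, 297.
N(758) = {297, 250}, |N(758)| = 2.
deg(717) = 2; N(717) = {276, 847}.
N(144) = {276, 737}, |N(144)| = 2.
Regular of degree 2 on 17 vertices: the odd cycle C_{17}.
A has 9 distinct eigenvalues ≈ [2.0, 1.8649, 1.478, 0.8915, 0.1845, -0.5473, -1.2053, -1.7004, -1.9659].
λ_max=2, λ_min=-2*cos(pi/17); ϑ = −17·λ_min/(λ_max−λ_min) = 17*cos(pi/17)/(cos(pi/17) + 1).
ϑ(G) ≈ 8.427014314.
Check 8 ≤ 17*cos(pi/17)/(cos(pi/17) + 1) ≤ 9: both strict.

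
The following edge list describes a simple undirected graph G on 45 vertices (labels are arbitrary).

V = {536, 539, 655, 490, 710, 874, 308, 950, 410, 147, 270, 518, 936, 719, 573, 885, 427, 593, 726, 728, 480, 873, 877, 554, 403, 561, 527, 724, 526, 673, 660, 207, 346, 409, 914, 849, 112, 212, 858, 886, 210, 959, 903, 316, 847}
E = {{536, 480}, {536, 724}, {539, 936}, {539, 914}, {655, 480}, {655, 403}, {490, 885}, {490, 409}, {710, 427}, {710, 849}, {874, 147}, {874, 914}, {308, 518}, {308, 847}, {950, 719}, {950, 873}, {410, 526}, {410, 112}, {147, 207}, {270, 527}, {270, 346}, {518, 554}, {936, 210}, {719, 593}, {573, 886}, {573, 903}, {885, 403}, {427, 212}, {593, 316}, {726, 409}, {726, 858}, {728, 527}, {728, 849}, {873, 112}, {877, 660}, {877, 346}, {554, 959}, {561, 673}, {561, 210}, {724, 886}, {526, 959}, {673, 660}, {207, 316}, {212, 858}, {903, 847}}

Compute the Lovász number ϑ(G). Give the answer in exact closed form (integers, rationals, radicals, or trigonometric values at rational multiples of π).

Vertex 903 has 2 neighbors: 573, 847.
Vertex 147 has 2 neighbors: 874, 207.
N(724) = {536, 886}, |N(724)| = 2.
N(212) = {427, 858}, |N(212)| = 2.
Every vertex has degree 2 (N=45); the odd cycle C_{45}.
A has 23 distinct eigenvalues ≈ [2.0, 1.98054, 1.92252, 1.82709, 1.6961, 1.53209, 1.33826, 1.11839, 0.87674, 0.61803, 0.3473, 0.0698, -0.20906, -0.48384, -0.74921, -1.0, -1.23132, -1.43868, -1.61803, -1.7659, -1.87939, -1.9563, -1.99513].
λ_max=2, λ_min=-2*cos(pi/45); ϑ = −45·λ_min/(λ_max−λ_min) = 45*cos(pi/45)/(cos(pi/45) + 1).
≈ 22.47256215 (to 8 d.p.).
Sandwich: α(G)=22 ≤ ϑ(G)=45*cos(pi/45)/(cos(pi/45) + 1) ≤ χ(Ḡ)=23 (both strict).

45*cos(pi/45)/(cos(pi/45) + 1)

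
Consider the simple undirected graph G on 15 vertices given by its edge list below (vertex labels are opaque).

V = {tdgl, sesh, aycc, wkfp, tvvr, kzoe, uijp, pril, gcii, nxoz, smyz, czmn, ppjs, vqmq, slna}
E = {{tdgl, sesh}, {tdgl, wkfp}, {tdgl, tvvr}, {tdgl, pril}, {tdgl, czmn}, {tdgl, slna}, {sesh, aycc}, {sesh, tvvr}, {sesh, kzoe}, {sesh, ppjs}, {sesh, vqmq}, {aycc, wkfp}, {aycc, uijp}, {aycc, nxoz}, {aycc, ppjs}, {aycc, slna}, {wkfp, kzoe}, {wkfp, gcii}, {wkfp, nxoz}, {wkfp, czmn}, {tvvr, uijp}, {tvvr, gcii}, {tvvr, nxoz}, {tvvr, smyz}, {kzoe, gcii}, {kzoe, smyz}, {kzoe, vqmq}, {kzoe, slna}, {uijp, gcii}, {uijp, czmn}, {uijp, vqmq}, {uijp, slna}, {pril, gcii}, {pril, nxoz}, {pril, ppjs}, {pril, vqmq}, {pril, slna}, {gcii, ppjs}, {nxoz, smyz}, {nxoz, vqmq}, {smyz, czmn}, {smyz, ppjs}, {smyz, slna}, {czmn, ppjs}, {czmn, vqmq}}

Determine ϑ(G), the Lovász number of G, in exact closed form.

N(pril) = {tdgl, gcii, nxoz, ppjs, vqmq, slna}, |N(pril)| = 6.
Vertex smyz has 6 neighbors: tvvr, kzoe, nxoz, czmn, ppjs, slna.
Vertex kzoe has 6 neighbors: sesh, wkfp, gcii, smyz, vqmq, slna.
deg(aycc) = 6; N(aycc) = {sesh, wkfp, uijp, nxoz, ppjs, slna}.
G on 15 vertices is 6-regular; Kneser-type, 2-subsets of [6].
The 3 distinct eigenvalues: [6.0, 1.0, -3.0].
ϑ = −N·λ_min/(λ_max−λ_min) = −15·(-3)/(6−(-3)) = 5.
Numerically 5.000000000.

5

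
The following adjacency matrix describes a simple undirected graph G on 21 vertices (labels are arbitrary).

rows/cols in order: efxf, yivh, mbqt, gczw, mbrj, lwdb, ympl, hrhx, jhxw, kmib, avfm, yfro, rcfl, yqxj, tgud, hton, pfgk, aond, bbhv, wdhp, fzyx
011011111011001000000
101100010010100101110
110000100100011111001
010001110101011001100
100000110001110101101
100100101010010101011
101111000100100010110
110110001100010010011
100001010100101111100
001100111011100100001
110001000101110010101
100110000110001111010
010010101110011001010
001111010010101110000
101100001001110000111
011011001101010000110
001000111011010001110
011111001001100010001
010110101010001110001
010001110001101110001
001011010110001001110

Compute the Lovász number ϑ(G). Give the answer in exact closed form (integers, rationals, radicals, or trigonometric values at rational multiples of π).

N(hton) = {yivh, mbqt, mbrj, lwdb, jhxw, kmib, yfro, yqxj, bbhv, wdhp}, |N(hton)| = 10.
deg(gczw) = 10; N(gczw) = {yivh, lwdb, ympl, hrhx, kmib, yfro, yqxj, tgud, aond, bbhv}.
N(wdhp) = {yivh, lwdb, ympl, hrhx, yfro, rcfl, tgud, hton, pfgk, fzyx}, |N(wdhp)| = 10.
Vertex mbrj has 10 neighbors: efxf, ympl, hrhx, yfro, rcfl, yqxj, hton, aond, bbhv, fzyx.
21-vertex 10-regular graph: Kneser-type, 2-subsets of [7].
spec(A) ≈ [10.0, 1.0, -4.0] (distinct, 6 d.p.).
λ_max=10, λ_min=-4; ϑ = −21·λ_min/(λ_max−λ_min) = 6.
Numerically 6.00000000.

6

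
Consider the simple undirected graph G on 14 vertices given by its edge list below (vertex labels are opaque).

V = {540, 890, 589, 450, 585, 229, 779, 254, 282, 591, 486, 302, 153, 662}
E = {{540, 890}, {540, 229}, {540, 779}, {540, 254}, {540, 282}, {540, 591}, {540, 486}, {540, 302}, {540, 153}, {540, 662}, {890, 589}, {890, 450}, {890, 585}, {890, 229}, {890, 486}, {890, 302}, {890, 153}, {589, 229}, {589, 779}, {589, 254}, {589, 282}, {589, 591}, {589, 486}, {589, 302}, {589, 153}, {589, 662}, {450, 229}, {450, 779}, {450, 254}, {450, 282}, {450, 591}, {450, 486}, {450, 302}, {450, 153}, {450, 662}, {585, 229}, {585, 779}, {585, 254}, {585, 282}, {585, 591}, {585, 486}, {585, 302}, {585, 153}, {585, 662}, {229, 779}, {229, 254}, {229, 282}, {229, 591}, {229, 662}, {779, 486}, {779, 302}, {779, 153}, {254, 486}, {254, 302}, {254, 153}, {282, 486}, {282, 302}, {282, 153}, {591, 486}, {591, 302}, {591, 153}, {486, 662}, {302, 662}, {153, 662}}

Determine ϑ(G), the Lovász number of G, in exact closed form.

6

deg(229) = 10; N(229) = {540, 890, 589, 450, 585, 779, 254, 282, 591, 662}.
Vertex 302 has 10 neighbors: 540, 890, 589, 450, 585, 779, 254, 282, 591, 662.
deg(585) = 10; N(585) = {890, 229, 779, 254, 282, 591, 486, 302, 153, 662}.
N(153) = {540, 890, 589, 450, 585, 779, 254, 282, 591, 662}, |N(153)| = 10.
Complete multipartite on [6, 4, 4]: sandwich collapses at ϑ=6.
ϑ(G) ≈ 6.00000000.
Sandwich: α(G)=6 ≤ ϑ(G)=6 ≤ χ(Ḡ)=6 (collapsed).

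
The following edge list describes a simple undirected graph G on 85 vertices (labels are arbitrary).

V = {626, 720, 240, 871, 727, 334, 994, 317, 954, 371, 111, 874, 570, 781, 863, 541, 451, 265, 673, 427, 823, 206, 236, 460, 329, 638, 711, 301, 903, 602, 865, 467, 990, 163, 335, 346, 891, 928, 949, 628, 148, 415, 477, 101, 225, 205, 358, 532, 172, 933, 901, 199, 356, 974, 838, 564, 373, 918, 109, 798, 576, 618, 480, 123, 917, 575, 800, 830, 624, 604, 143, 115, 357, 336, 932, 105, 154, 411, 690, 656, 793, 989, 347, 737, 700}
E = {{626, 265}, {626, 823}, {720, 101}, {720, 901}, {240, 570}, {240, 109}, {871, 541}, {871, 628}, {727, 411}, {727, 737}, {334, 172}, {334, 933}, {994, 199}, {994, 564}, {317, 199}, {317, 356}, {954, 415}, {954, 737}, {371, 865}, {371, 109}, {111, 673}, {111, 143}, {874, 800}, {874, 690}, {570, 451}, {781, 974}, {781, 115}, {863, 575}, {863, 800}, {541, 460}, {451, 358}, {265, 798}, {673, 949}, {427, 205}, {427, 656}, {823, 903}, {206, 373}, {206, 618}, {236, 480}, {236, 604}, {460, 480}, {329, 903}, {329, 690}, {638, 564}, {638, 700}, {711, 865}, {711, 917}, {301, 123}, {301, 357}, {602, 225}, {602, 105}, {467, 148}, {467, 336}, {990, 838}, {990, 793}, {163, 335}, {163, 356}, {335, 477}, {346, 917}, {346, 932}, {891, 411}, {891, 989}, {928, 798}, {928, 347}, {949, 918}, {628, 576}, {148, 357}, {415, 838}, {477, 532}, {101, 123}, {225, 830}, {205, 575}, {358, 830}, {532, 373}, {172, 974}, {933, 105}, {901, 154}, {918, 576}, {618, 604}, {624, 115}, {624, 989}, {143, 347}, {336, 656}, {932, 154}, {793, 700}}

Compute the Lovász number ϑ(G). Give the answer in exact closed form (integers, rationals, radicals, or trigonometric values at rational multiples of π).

85*cos(pi/85)/(cos(pi/85) + 1)

Vertex 329 has 2 neighbors: 903, 690.
deg(199) = 2; N(199) = {994, 317}.
deg(823) = 2; N(823) = {626, 903}.
deg(334) = 2; N(334) = {172, 933}.
85-vertex 2-regular graph: connected 2-regular on 85 ⇒ C_{85}.
A has 43 distinct eigenvalues ≈ [2.0, 1.9945, 1.9782, 1.951, 1.9132, 1.8649, 1.8065, 1.7382, 1.6604, 1.5735, 1.478, 1.3745, 1.2634, 1.1455, 1.0213, 0.8915, 0.7568, 0.618, 0.4759, 0.3311, 0.1845, 0.037, -0.1108, -0.258, -0.4038, -0.5473, -0.6879, -0.8247, -0.957, -1.0841, -1.2053, -1.3198, -1.4272, -1.5268, -1.618, -1.7004, -1.7735, -1.837, -1.8904, -1.9334, -1.9659, -1.9877, -1.9986].
With N=85: ϑ(G) = 85·(-(-1)*2*cos(pi/85))/(2−(-2*cos(pi/85))) = 85*cos(pi/85)/(cos(pi/85) + 1).
≈ 42.4854826 (to 7 d.p.).
Lovász sandwich 42 ≤ 85*cos(pi/85)/(cos(pi/85) + 1) ≤ 43: both strict.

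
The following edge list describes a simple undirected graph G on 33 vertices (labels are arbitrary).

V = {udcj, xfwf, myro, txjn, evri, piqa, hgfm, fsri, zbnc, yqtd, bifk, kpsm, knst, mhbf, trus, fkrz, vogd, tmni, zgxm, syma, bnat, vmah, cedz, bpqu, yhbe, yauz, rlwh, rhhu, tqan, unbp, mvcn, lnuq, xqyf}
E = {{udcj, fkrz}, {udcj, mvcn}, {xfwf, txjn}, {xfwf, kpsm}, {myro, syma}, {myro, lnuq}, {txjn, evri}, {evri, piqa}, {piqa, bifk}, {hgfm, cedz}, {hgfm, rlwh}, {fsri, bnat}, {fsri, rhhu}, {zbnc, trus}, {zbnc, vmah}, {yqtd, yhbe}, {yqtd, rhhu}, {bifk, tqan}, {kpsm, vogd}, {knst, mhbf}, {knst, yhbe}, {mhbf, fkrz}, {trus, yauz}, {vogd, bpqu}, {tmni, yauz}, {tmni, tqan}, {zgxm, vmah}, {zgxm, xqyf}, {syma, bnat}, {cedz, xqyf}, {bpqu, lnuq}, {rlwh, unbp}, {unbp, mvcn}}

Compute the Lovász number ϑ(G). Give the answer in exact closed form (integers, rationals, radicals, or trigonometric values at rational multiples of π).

33*cos(pi/33)/(cos(pi/33) + 1)

deg(rlwh) = 2; N(rlwh) = {hgfm, unbp}.
Vertex fkrz has 2 neighbors: udcj, mhbf.
Vertex yauz has 2 neighbors: trus, tmni.
N(xfwf) = {txjn, kpsm}, |N(xfwf)| = 2.
2-regular, N=33; this is C_{33}, the 33-cycle.
The 17 distinct eigenvalues: [2.0, 1.96386, 1.85674, 1.68251, 1.44747, 1.16011, 0.83083, 0.47152, 0.09516, -0.28463, -0.65414, -1.0, -1.30972, -1.57211, -1.77767, -1.91899, -1.99094].
With N=33: ϑ(G) = 33·(-(-1)*2*cos(pi/33))/(2−(-2*cos(pi/33))) = 33*cos(pi/33)/(cos(pi/33) + 1).
ϑ(G) ≈ 16.46256.
Lovász sandwich 16 ≤ 33*cos(pi/33)/(cos(pi/33) + 1) ≤ 17: both strict.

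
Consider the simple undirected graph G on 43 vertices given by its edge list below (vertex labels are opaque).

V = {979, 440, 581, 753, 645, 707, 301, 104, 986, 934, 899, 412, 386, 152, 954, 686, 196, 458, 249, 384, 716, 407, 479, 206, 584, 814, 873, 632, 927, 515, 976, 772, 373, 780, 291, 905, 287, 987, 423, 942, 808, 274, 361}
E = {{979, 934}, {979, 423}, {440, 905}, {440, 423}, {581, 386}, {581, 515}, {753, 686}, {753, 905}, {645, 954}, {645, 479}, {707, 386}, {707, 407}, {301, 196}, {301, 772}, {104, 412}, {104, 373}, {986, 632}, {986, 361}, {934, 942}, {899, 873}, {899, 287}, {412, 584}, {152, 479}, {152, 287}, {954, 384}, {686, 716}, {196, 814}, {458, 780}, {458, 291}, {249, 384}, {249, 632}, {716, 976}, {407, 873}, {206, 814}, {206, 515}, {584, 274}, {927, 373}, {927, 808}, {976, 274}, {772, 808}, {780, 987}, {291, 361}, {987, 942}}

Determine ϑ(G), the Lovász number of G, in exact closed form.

43*cos(pi/43)/(cos(pi/43) + 1)

deg(291) = 2; N(291) = {458, 361}.
N(753) = {686, 905}, |N(753)| = 2.
N(707) = {386, 407}, |N(707)| = 2.
deg(976) = 2; N(976) = {716, 274}.
Regular of degree 2 on 43 vertices: this is C_{43}, the 43-cycle.
spec(A) ≈ [2.0, 1.9787, 1.9152, 1.8109, 1.668, 1.4895, 1.2793, 1.0419, 0.7822, 0.5059, 0.2187, -0.073, -0.3633, -0.6458, -0.9145, -1.1637, -1.3881, -1.583, -1.7441, -1.868, -1.9522, -1.9947] (distinct, 4 d.p.).
λ_max=2, λ_min=-2*cos(pi/43); ϑ = −43·λ_min/(λ_max−λ_min) = 43*cos(pi/43)/(cos(pi/43) + 1).
= 21.47128375… (decimal).
Check 21 ≤ 43*cos(pi/43)/(cos(pi/43) + 1) ≤ 22: both strict.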